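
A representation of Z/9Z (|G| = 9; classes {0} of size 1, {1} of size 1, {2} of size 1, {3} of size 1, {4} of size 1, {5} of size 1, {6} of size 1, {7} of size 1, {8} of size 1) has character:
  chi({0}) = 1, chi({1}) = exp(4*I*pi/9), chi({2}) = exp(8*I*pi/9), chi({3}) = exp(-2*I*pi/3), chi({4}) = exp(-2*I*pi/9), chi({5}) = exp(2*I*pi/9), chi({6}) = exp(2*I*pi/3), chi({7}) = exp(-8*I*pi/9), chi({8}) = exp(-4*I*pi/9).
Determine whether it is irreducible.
Irreducible: <chi, chi> = 1.

Explanation: <chi, chi> = (1/|G|) sum_C |C| * |chi(C)|^2 = (1/9)[1*|1|^2 + 1*|exp(4*I*pi/9)|^2 + 1*|exp(8*I*pi/9)|^2 + 1*|exp(-2*I*pi/3)|^2 + 1*|exp(-2*I*pi/9)|^2 + 1*|exp(2*I*pi/9)|^2 + 1*|exp(2*I*pi/3)|^2 + 1*|exp(-8*I*pi/9)|^2 + 1*|exp(-4*I*pi/9)|^2]
  = (1/9)[(1) + (1) + (1) + (1) + (1) + (1) + (1) + (1) + (1)] = 9/9 = 1.
(Exp terms are combined using exp(i*s)*conj(exp(i*t)) = exp(i*(s-t)), and sums of them are collapsed using the identity that for every m > 1 the m distinct m-th roots of unity sum to 0, e.g. 1 + exp(2*I*pi/3) + exp(-2*I*pi/3) = 0.)
A character is irreducible iff <chi, chi> = 1, so this representation is irreducible.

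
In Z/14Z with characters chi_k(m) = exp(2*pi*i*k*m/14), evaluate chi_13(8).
chi_13(8) = zeta_14^104 = exp(6*I*pi/7)

Reasoning: chi_13(8) = zeta_14^(13*8) = zeta_14^104. Since zeta_14^14 = 1, this equals zeta_14^6 = exp(2*pi*i*6/14) = exp(6*I*pi/7).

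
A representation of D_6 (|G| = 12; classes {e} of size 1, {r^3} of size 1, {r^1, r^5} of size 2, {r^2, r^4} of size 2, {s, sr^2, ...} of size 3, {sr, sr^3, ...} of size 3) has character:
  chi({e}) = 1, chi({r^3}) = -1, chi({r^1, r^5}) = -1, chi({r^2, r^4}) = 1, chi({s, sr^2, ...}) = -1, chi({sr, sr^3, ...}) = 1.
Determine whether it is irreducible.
Irreducible: <chi, chi> = 1.

Justification: <chi, chi> = (1/|G|) sum_C |C| * |chi(C)|^2 = (1/12)[1*|1|^2 + 1*|-1|^2 + 2*|-1|^2 + 2*|1|^2 + 3*|-1|^2 + 3*|1|^2]
  = (1/12)[(1) + (1) + (2) + (2) + (3) + (3)] = 12/12 = 1.
A character is irreducible iff <chi, chi> = 1, so this representation is irreducible.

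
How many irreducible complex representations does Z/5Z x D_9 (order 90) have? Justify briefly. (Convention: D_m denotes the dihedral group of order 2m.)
30

Derivation: The number of irreducible complex representations of a finite group equals its number of conjugacy classes. For a direct product, #classes(G x H) = #classes(G) * #classes(H). Z/5Z has 5 classes (abelian), D_9 has 6 classes, so 5 * 6 = 30, so Z/5Z x D_9 (order 90) has exactly 30 irreducible complex representations.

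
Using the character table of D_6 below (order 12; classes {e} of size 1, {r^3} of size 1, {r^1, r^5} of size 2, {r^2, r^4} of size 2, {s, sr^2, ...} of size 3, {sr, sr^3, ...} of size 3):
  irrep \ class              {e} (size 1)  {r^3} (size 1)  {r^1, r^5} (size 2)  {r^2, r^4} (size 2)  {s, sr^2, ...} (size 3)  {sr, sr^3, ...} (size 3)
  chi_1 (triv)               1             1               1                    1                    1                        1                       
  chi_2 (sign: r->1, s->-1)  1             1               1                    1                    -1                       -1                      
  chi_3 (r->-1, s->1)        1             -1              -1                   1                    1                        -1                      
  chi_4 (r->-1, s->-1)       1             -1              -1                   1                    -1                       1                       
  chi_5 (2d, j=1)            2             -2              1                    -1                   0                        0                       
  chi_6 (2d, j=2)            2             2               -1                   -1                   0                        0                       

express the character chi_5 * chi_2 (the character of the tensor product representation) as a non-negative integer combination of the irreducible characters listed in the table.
chi_5 tensor chi_2 = chi_5 (all other irreducibles have multiplicity 0).

Argument: The character of a tensor product is the pointwise product (chi_5 * chi_2)(C) = chi_5(C) * chi_2(C):
  {e}: (2)*(1), {r^3}: (-2)*(1), {r^1, r^5}: (1)*(1), {r^2, r^4}: (-1)*(1), {s, sr^2, ...}: (0)*(-1), {sr, sr^3, ...}: (0)*(-1)
so (chi_5 * chi_2) takes values
  {e} -> 2, {r^3} -> -2, {r^1, r^5} -> 1, {r^2, r^4} -> -1, {s, sr^2, ...} -> 0, {sr, sr^3, ...} -> 0.
Now take the inner product of this character with each irreducible chi from the table, <chi_5*chi_2, chi> = (1/12) sum_C |C| (chi_5*chi_2)(C) conj(chi(C)):
  <chi_5*chi_2, chi_1> = (1/12)[1*(2)*conj(1) + 1*(-2)*conj(1) + 2*(1)*conj(1) + 2*(-1)*conj(1) + 3*(0)*conj(1) + 3*(0)*conj(1)]
      = (1/12)[(2) + (-2) + (2) + (-2) + (0) + (0)] = 0/12 = 0
  <chi_5*chi_2, chi_2> = (1/12)[1*(2)*conj(1) + 1*(-2)*conj(1) + 2*(1)*conj(1) + 2*(-1)*conj(1) + 3*(0)*conj(-1) + 3*(0)*conj(-1)]
      = (1/12)[(2) + (-2) + (2) + (-2) + (0) + (0)] = 0/12 = 0
  <chi_5*chi_2, chi_3> = (1/12)[1*(2)*conj(1) + 1*(-2)*conj(-1) + 2*(1)*conj(-1) + 2*(-1)*conj(1) + 3*(0)*conj(1) + 3*(0)*conj(-1)]
      = (1/12)[(2) + (2) + (-2) + (-2) + (0) + (0)] = 0/12 = 0
  <chi_5*chi_2, chi_4> = (1/12)[1*(2)*conj(1) + 1*(-2)*conj(-1) + 2*(1)*conj(-1) + 2*(-1)*conj(1) + 3*(0)*conj(-1) + 3*(0)*conj(1)]
      = (1/12)[(2) + (2) + (-2) + (-2) + (0) + (0)] = 0/12 = 0
  <chi_5*chi_2, chi_5> = (1/12)[1*(2)*conj(2) + 1*(-2)*conj(-2) + 2*(1)*conj(1) + 2*(-1)*conj(-1) + 3*(0)*conj(0) + 3*(0)*conj(0)]
      = (1/12)[(4) + (4) + (2) + (2) + (0) + (0)] = 12/12 = 1
  <chi_5*chi_2, chi_6> = (1/12)[1*(2)*conj(2) + 1*(-2)*conj(2) + 2*(1)*conj(-1) + 2*(-1)*conj(-1) + 3*(0)*conj(0) + 3*(0)*conj(0)]
      = (1/12)[(4) + (-4) + (-2) + (2) + (0) + (0)] = 0/12 = 0
Hence the multiplicities are chi_5: 1. Dimension check: dim(chi_5)*dim(chi_2) = 2*1 = 2 and sum (mult * dim) = 1*2 = 2.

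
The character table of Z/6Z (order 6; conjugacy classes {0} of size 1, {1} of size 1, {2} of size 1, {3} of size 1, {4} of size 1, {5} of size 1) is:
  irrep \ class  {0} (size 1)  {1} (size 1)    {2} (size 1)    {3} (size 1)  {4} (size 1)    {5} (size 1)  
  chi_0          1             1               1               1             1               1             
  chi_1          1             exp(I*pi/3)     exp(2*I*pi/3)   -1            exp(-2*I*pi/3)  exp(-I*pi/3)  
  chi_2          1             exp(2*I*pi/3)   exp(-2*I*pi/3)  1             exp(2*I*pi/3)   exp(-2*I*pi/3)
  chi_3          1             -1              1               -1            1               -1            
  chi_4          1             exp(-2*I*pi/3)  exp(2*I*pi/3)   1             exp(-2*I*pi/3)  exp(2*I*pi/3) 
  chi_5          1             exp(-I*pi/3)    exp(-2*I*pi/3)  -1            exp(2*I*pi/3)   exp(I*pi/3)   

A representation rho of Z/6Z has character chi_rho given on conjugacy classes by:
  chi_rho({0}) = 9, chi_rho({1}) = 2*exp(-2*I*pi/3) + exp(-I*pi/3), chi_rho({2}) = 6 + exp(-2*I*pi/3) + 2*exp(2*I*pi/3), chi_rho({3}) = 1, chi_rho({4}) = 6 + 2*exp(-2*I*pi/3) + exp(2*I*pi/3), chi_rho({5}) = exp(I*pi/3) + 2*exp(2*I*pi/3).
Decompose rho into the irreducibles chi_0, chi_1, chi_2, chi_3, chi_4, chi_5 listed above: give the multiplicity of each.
Multiplicities: chi_0: 3, chi_1: 0, chi_2: 0, chi_3: 3, chi_4: 2, chi_5: 1.

Justification: Use <chi_rho, chi> = (1/|G|) sum_C |C| * chi_rho(C) * conj(chi(C)) with |G| = 6 for each irreducible chi in the table:
  <chi_rho, chi_0> = (1/6)[1*(9)*conj(1) + 1*(2*exp(-2*I*pi/3) + exp(-I*pi/3))*conj(1) + 1*(6 + exp(-2*I*pi/3) + 2*exp(2*I*pi/3))*conj(1) + 1*(1)*conj(1) + 1*(6 + 2*exp(-2*I*pi/3) + exp(2*I*pi/3))*conj(1) + 1*(exp(I*pi/3) + 2*exp(2*I*pi/3))*conj(1)]
      = (1/6)[(9) + (2*exp(-2*I*pi/3) + exp(-I*pi/3)) + (6 + exp(-2*I*pi/3) + 2*exp(2*I*pi/3)) + (1) + (6 + 2*exp(-2*I*pi/3) + exp(2*I*pi/3)) + (exp(I*pi/3) + 2*exp(2*I*pi/3))] = 18/6 = 3
  <chi_rho, chi_1> = (1/6)[1*(9)*conj(1) + 1*(2*exp(-2*I*pi/3) + exp(-I*pi/3))*conj(exp(I*pi/3)) + 1*(6 + exp(-2*I*pi/3) + 2*exp(2*I*pi/3))*conj(exp(2*I*pi/3)) + 1*(1)*conj(-1) + 1*(6 + 2*exp(-2*I*pi/3) + exp(2*I*pi/3))*conj(exp(-2*I*pi/3)) + 1*(exp(I*pi/3) + 2*exp(2*I*pi/3))*conj(exp(-I*pi/3))]
      = (1/6)[(9) + (-2 + exp(-2*I*pi/3)) + (2 + 6*exp(-2*I*pi/3) + exp(2*I*pi/3)) + (-1) + (2 + exp(-2*I*pi/3) + 6*exp(2*I*pi/3)) + (-2 + exp(2*I*pi/3))] = 0/6 = 0
  <chi_rho, chi_2> = (1/6)[1*(9)*conj(1) + 1*(2*exp(-2*I*pi/3) + exp(-I*pi/3))*conj(exp(2*I*pi/3)) + 1*(6 + exp(-2*I*pi/3) + 2*exp(2*I*pi/3))*conj(exp(-2*I*pi/3)) + 1*(1)*conj(1) + 1*(6 + 2*exp(-2*I*pi/3) + exp(2*I*pi/3))*conj(exp(2*I*pi/3)) + 1*(exp(I*pi/3) + 2*exp(2*I*pi/3))*conj(exp(-2*I*pi/3))]
      = (1/6)[(9) + (-1 + 2*exp(2*I*pi/3)) + (1 + 2*exp(-2*I*pi/3) + 6*exp(2*I*pi/3)) + (1) + (1 + 6*exp(-2*I*pi/3) + 2*exp(2*I*pi/3)) + (-1 + 2*exp(-2*I*pi/3))] = 0/6 = 0
  <chi_rho, chi_3> = (1/6)[1*(9)*conj(1) + 1*(2*exp(-2*I*pi/3) + exp(-I*pi/3))*conj(-1) + 1*(6 + exp(-2*I*pi/3) + 2*exp(2*I*pi/3))*conj(1) + 1*(1)*conj(-1) + 1*(6 + 2*exp(-2*I*pi/3) + exp(2*I*pi/3))*conj(1) + 1*(exp(I*pi/3) + 2*exp(2*I*pi/3))*conj(-1)]
      = (1/6)[(9) + (-exp(-I*pi/3) - 2*exp(-2*I*pi/3)) + (6 + exp(-2*I*pi/3) + 2*exp(2*I*pi/3)) + (-1) + (6 + 2*exp(-2*I*pi/3) + exp(2*I*pi/3)) + (-2*exp(2*I*pi/3) - exp(I*pi/3))] = 18/6 = 3
  <chi_rho, chi_4> = (1/6)[1*(9)*conj(1) + 1*(2*exp(-2*I*pi/3) + exp(-I*pi/3))*conj(exp(-2*I*pi/3)) + 1*(6 + exp(-2*I*pi/3) + 2*exp(2*I*pi/3))*conj(exp(2*I*pi/3)) + 1*(1)*conj(1) + 1*(6 + 2*exp(-2*I*pi/3) + exp(2*I*pi/3))*conj(exp(-2*I*pi/3)) + 1*(exp(I*pi/3) + 2*exp(2*I*pi/3))*conj(exp(2*I*pi/3))]
      = (1/6)[(9) + (2 + exp(I*pi/3)) + (2 + 6*exp(-2*I*pi/3) + exp(2*I*pi/3)) + (1) + (2 + exp(-2*I*pi/3) + 6*exp(2*I*pi/3)) + (2 + exp(-I*pi/3))] = 12/6 = 2
  <chi_rho, chi_5> = (1/6)[1*(9)*conj(1) + 1*(2*exp(-2*I*pi/3) + exp(-I*pi/3))*conj(exp(-I*pi/3)) + 1*(6 + exp(-2*I*pi/3) + 2*exp(2*I*pi/3))*conj(exp(-2*I*pi/3)) + 1*(1)*conj(-1) + 1*(6 + 2*exp(-2*I*pi/3) + exp(2*I*pi/3))*conj(exp(2*I*pi/3)) + 1*(exp(I*pi/3) + 2*exp(2*I*pi/3))*conj(exp(I*pi/3))]
      = (1/6)[(9) + (1 + 2*exp(-I*pi/3)) + (1 + 2*exp(-2*I*pi/3) + 6*exp(2*I*pi/3)) + (-1) + (1 + 6*exp(-2*I*pi/3) + 2*exp(2*I*pi/3)) + (1 + 2*exp(I*pi/3))] = 6/6 = 1
(Exp terms are combined using exp(i*s)*conj(exp(i*t)) = exp(i*(s-t)), and sums of them are collapsed using the identity that for every m > 1 the m distinct m-th roots of unity sum to 0, e.g. 1 + exp(2*I*pi/3) + exp(-2*I*pi/3) = 0.)
Dimension check: dim(rho) = sum (mult * dim) = 3*1 + 0*1 + 0*1 + 3*1 + 2*1 + 1*1 = 9 = chi_rho(e) = 9.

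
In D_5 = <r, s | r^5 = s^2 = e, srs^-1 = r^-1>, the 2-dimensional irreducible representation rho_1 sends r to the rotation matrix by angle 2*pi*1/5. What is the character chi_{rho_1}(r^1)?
chi_{rho_1}(r^1) = 2*cos(2*pi*1*1/5) = -1/2 + sqrt(5)/2

Derivation: rho_1(r^1) is rotation by angle 2*pi*1*1/5, whose trace is 2*cos(2*pi*1*1/5) = -1/2 + sqrt(5)/2.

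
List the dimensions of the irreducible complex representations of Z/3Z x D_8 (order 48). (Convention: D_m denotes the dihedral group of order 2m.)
Dimensions: 1, 1, 1, 1, 1, 1, 1, 1, 1, 1, 1, 1, 2, 2, 2, 2, 2, 2, 2, 2, 2

Why: There are 21 irreducibles (= number of conjugacy classes). Their dimensions d_i satisfy sum d_i^2 = |G| = 48: 1 + 1 + 1 + 1 + 1 + 1 + 1 + 1 + 1 + 1 + 1 + 1 + 4 + 4 + 4 + 4 + 4 + 4 + 4 + 4 + 4 = 48. (For the product with Z/3Z: each of the 3 1-dim characters of Z/3Z tensors with each irrep of D_8, giving 3 copies of each D_8-dimension.)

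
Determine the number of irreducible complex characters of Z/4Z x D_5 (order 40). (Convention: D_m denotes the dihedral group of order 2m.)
16

Why: The number of irreducible complex representations of a finite group equals its number of conjugacy classes. For a direct product, #classes(G x H) = #classes(G) * #classes(H). Z/4Z has 4 classes (abelian), D_5 has 4 classes, so 4 * 4 = 16, so Z/4Z x D_5 (order 40) has exactly 16 irreducible complex representations.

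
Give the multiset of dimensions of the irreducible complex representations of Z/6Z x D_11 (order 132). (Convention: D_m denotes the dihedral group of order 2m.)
Dimensions: 1, 1, 1, 1, 1, 1, 1, 1, 1, 1, 1, 1, 2, 2, 2, 2, 2, 2, 2, 2, 2, 2, 2, 2, 2, 2, 2, 2, 2, 2, 2, 2, 2, 2, 2, 2, 2, 2, 2, 2, 2, 2

Reasoning: There are 42 irreducibles (= number of conjugacy classes). Their dimensions d_i satisfy sum d_i^2 = |G| = 132: 1 + 1 + 1 + 1 + 1 + 1 + 1 + 1 + 1 + 1 + 1 + 1 + 4 + 4 + 4 + 4 + 4 + 4 + 4 + 4 + 4 + 4 + 4 + 4 + 4 + 4 + 4 + 4 + 4 + 4 + 4 + 4 + 4 + 4 + 4 + 4 + 4 + 4 + 4 + 4 + 4 + 4 = 132. (For the product with Z/6Z: each of the 6 1-dim characters of Z/6Z tensors with each irrep of D_11, giving 6 copies of each D_11-dimension.)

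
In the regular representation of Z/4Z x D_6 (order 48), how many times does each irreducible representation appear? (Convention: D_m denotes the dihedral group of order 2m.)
Each irreducible V_i of dimension d_i appears with multiplicity d_i, i.e. rho_reg = (direct sum over all irreducibles V_i) d_i V_i. The irreducible dimensions for Z/4Z x D_6 are 1, 1, 1, 1, 1, 1, 1, 1, 1, 1, 1, 1, 1, 1, 1, 1, 2, 2, 2, 2, 2, 2, 2, 2: 16 irreducibles of dimension 1, each with multiplicity 1; 8 irreducibles of dimension 2, each with multiplicity 2. Total dimension 16*1*1 + 8*2*2 = 48 = |G|.

Justification: General theorem: in the regular representation of a finite group G, each irreducible appears with multiplicity equal to its dimension. Check: dim(rho_reg) = sum d_i^2 = 1 + 1 + 1 + 1 + 1 + 1 + 1 + 1 + 1 + 1 + 1 + 1 + 1 + 1 + 1 + 1 + 4 + 4 + 4 + 4 + 4 + 4 + 4 + 4 = 48 = |G|.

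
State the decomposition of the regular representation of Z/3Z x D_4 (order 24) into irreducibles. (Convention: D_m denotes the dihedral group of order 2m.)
Each irreducible V_i of dimension d_i appears with multiplicity d_i, i.e. rho_reg = (direct sum over all irreducibles V_i) d_i V_i. The irreducible dimensions for Z/3Z x D_4 are 1, 1, 1, 1, 1, 1, 1, 1, 1, 1, 1, 1, 2, 2, 2: 12 irreducibles of dimension 1, each with multiplicity 1; 3 irreducibles of dimension 2, each with multiplicity 2. Total dimension 12*1*1 + 3*2*2 = 24 = |G|.

Explanation: General theorem: in the regular representation of a finite group G, each irreducible appears with multiplicity equal to its dimension. Check: dim(rho_reg) = sum d_i^2 = 1 + 1 + 1 + 1 + 1 + 1 + 1 + 1 + 1 + 1 + 1 + 1 + 4 + 4 + 4 = 24 = |G|.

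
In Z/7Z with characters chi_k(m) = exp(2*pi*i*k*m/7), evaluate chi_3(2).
chi_3(2) = zeta_7^6 = exp(-2*I*pi/7)

chi_3(2) = zeta_7^(3*2) = zeta_7^6. Since zeta_7^7 = 1, this equals zeta_7^6 = exp(2*pi*i*6/7) = exp(-2*I*pi/7).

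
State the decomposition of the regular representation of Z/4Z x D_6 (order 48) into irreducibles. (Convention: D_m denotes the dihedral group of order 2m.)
Each irreducible V_i of dimension d_i appears with multiplicity d_i, i.e. rho_reg = (direct sum over all irreducibles V_i) d_i V_i. The irreducible dimensions for Z/4Z x D_6 are 1, 1, 1, 1, 1, 1, 1, 1, 1, 1, 1, 1, 1, 1, 1, 1, 2, 2, 2, 2, 2, 2, 2, 2: 16 irreducibles of dimension 1, each with multiplicity 1; 8 irreducibles of dimension 2, each with multiplicity 2. Total dimension 16*1*1 + 8*2*2 = 48 = |G|.

Derivation: General theorem: in the regular representation of a finite group G, each irreducible appears with multiplicity equal to its dimension. Check: dim(rho_reg) = sum d_i^2 = 1 + 1 + 1 + 1 + 1 + 1 + 1 + 1 + 1 + 1 + 1 + 1 + 1 + 1 + 1 + 1 + 4 + 4 + 4 + 4 + 4 + 4 + 4 + 4 = 48 = |G|.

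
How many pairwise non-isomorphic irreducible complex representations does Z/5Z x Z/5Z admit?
25

Proof sketch: The number of irreducible complex representations of a finite group equals its number of conjugacy classes. Z/5Z x Z/5Z is abelian of order 25, so every element is its own conjugacy class: 25 classes, so Z/5Z x Z/5Z (order 25) has exactly 25 irreducible complex representations.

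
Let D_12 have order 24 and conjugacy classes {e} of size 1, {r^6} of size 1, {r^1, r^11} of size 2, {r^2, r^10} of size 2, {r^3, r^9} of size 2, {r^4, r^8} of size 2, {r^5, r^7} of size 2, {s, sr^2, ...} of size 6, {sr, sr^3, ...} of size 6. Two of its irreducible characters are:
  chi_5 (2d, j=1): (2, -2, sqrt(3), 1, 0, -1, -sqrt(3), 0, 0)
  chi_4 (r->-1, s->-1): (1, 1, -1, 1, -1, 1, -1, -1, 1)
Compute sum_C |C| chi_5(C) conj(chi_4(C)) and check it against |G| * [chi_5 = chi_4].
Sum = 0; so <chi_5, chi_4> = 0 (distinct irreducibles are orthogonal).

Explanation: Compute term by term over conjugacy classes (|C| * chi_5(C) * conj(chi_4(C))):
  1*(2)*conj(1) + 1*(-2)*conj(1) + 2*(sqrt(3))*conj(-1) + 2*(1)*conj(1) + 2*(0)*conj(-1) + 2*(-1)*conj(1) + 2*(-sqrt(3))*conj(-1) + 6*(0)*conj(-1) + 6*(0)*conj(1)
  = (2) + (-2) + (-2*sqrt(3)) + (2) + (0) + (-2) + (2*sqrt(3)) + (0) + (0)
  = 0.
Dividing by |G| = 24 gives 0/24 = 0, matching the row-orthogonality relation <chi_5, chi_4> = [chi_5 = chi_4].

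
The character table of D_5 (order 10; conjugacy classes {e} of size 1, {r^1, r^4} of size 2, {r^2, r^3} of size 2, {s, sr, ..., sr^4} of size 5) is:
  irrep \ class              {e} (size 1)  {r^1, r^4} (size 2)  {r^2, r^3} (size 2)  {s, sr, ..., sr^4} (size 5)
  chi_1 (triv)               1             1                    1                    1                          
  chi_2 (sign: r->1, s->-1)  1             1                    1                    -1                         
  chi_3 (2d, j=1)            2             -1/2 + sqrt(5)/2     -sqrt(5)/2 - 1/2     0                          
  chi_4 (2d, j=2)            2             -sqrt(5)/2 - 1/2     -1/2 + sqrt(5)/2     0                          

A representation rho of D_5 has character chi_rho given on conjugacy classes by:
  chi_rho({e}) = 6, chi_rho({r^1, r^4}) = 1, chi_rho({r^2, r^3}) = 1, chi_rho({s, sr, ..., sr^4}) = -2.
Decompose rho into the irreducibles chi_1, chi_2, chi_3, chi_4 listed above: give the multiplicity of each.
Multiplicities: chi_1: 0, chi_2: 2, chi_3: 1, chi_4: 1.

Reasoning: Use <chi_rho, chi> = (1/|G|) sum_C |C| * chi_rho(C) * conj(chi(C)) with |G| = 10 for each irreducible chi in the table:
  <chi_rho, chi_1> = (1/10)[1*(6)*conj(1) + 2*(1)*conj(1) + 2*(1)*conj(1) + 5*(-2)*conj(1)]
      = (1/10)[(6) + (2) + (2) + (-10)] = 0/10 = 0
  <chi_rho, chi_2> = (1/10)[1*(6)*conj(1) + 2*(1)*conj(1) + 2*(1)*conj(1) + 5*(-2)*conj(-1)]
      = (1/10)[(6) + (2) + (2) + (10)] = 20/10 = 2
  <chi_rho, chi_3> = (1/10)[1*(6)*conj(2) + 2*(1)*conj(-1/2 + sqrt(5)/2) + 2*(1)*conj(-sqrt(5)/2 - 1/2) + 5*(-2)*conj(0)]
      = (1/10)[(12) + (-1 + sqrt(5)) + (-sqrt(5) - 1) + (0)] = 10/10 = 1
  <chi_rho, chi_4> = (1/10)[1*(6)*conj(2) + 2*(1)*conj(-sqrt(5)/2 - 1/2) + 2*(1)*conj(-1/2 + sqrt(5)/2) + 5*(-2)*conj(0)]
      = (1/10)[(12) + (-sqrt(5) - 1) + (-1 + sqrt(5)) + (0)] = 10/10 = 1
Dimension check: dim(rho) = sum (mult * dim) = 0*1 + 2*1 + 1*2 + 1*2 = 6 = chi_rho(e) = 6.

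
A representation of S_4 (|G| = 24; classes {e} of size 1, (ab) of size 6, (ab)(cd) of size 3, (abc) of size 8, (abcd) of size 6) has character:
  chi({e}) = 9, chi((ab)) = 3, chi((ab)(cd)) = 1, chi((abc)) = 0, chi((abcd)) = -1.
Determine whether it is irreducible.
Not irreducible (reducible): <chi, chi> = 6 > 1.

Explanation: <chi, chi> = (1/|G|) sum_C |C| * |chi(C)|^2 = (1/24)[1*|9|^2 + 6*|3|^2 + 3*|1|^2 + 8*|0|^2 + 6*|-1|^2]
  = (1/24)[(81) + (54) + (3) + (0) + (6)] = 144/24 = 6.
A character is irreducible iff <chi, chi> = 1, so this representation is reducible.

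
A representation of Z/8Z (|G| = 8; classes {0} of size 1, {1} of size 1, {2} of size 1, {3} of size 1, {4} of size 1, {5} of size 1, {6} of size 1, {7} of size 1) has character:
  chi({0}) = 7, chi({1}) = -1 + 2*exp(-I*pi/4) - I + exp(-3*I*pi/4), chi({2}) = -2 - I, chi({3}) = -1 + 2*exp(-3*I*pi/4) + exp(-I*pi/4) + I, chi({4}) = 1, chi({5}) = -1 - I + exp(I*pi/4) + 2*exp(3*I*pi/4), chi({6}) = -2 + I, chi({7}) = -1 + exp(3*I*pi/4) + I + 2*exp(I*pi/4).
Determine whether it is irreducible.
Not irreducible (reducible): <chi, chi> = 11 > 1.

Argument: <chi, chi> = (1/|G|) sum_C |C| * |chi(C)|^2 = (1/8)[1*|7|^2 + 1*|-1 + 2*exp(-I*pi/4) - I + exp(-3*I*pi/4)|^2 + 1*|-2 - I|^2 + 1*|-1 + 2*exp(-3*I*pi/4) + exp(-I*pi/4) + I|^2 + 1*|1|^2 + 1*|-1 - I + exp(I*pi/4) + 2*exp(3*I*pi/4)|^2 + 1*|-2 + I|^2 + 1*|-1 + exp(3*I*pi/4) + I + 2*exp(I*pi/4)|^2]
  = (1/8)[(49) + (7 - 3*exp(3*I*pi/4) - exp(-I*pi/4) - 2*exp(-3*I*pi/4)) + (5) + (7 - 2*exp(I*pi/4) - exp(3*I*pi/4) - 3*exp(-I*pi/4)) + (1) + (7 - 2*exp(I*pi/4) - exp(3*I*pi/4) - 3*exp(-I*pi/4)) + (5) + (7 - 3*exp(3*I*pi/4) - exp(-I*pi/4) - 2*exp(-3*I*pi/4))] = 88/8 = 11.
(Exp terms are combined using exp(i*s)*conj(exp(i*t)) = exp(i*(s-t)), and sums of them are collapsed using the identity that for every m > 1 the m distinct m-th roots of unity sum to 0, e.g. 1 + exp(2*I*pi/3) + exp(-2*I*pi/3) = 0.)
A character is irreducible iff <chi, chi> = 1, so this representation is reducible.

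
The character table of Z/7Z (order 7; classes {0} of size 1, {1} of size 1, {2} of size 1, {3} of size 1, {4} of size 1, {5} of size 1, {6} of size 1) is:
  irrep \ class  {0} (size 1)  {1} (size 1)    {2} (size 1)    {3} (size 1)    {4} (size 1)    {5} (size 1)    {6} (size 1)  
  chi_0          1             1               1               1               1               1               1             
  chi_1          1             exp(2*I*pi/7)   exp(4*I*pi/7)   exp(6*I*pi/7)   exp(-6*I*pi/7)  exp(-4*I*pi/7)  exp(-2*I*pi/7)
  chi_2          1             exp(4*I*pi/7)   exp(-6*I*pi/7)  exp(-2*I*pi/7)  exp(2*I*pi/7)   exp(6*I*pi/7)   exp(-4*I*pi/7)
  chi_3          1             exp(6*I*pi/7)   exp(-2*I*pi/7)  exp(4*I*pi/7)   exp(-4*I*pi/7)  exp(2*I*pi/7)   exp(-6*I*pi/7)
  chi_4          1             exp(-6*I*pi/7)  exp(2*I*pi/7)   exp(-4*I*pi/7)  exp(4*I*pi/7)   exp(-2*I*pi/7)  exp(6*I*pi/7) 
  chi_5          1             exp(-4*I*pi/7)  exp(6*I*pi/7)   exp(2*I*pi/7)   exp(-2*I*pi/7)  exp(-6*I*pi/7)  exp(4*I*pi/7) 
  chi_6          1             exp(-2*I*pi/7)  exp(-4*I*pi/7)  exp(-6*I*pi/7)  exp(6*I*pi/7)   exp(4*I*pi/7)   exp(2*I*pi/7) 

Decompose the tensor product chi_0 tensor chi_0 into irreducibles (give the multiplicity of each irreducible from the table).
chi_0 tensor chi_0 = chi_0 (all other irreducibles have multiplicity 0).

Working: The character of a tensor product is the pointwise product (chi_0 * chi_0)(C) = chi_0(C) * chi_0(C):
  {0}: (1)*(1), {1}: (1)*(1), {2}: (1)*(1), {3}: (1)*(1), {4}: (1)*(1), {5}: (1)*(1), {6}: (1)*(1)
so (chi_0 * chi_0) takes values
  {0} -> 1, {1} -> 1, {2} -> 1, {3} -> 1, {4} -> 1, {5} -> 1, {6} -> 1.
Now take the inner product of this character with each irreducible chi from the table, <chi_0*chi_0, chi> = (1/7) sum_C |C| (chi_0*chi_0)(C) conj(chi(C)):
  <chi_0*chi_0, chi_0> = (1/7)[1*(1)*conj(1) + 1*(1)*conj(1) + 1*(1)*conj(1) + 1*(1)*conj(1) + 1*(1)*conj(1) + 1*(1)*conj(1) + 1*(1)*conj(1)]
      = (1/7)[(1) + (1) + (1) + (1) + (1) + (1) + (1)] = 7/7 = 1
  <chi_0*chi_0, chi_1> = (1/7)[1*(1)*conj(1) + 1*(1)*conj(exp(2*I*pi/7)) + 1*(1)*conj(exp(4*I*pi/7)) + 1*(1)*conj(exp(6*I*pi/7)) + 1*(1)*conj(exp(-6*I*pi/7)) + 1*(1)*conj(exp(-4*I*pi/7)) + 1*(1)*conj(exp(-2*I*pi/7))]
      = (1/7)[(1) + (exp(-2*I*pi/7)) + (exp(-4*I*pi/7)) + (exp(-6*I*pi/7)) + (exp(6*I*pi/7)) + (exp(4*I*pi/7)) + (exp(2*I*pi/7))] = 0/7 = 0
  <chi_0*chi_0, chi_2> = (1/7)[1*(1)*conj(1) + 1*(1)*conj(exp(4*I*pi/7)) + 1*(1)*conj(exp(-6*I*pi/7)) + 1*(1)*conj(exp(-2*I*pi/7)) + 1*(1)*conj(exp(2*I*pi/7)) + 1*(1)*conj(exp(6*I*pi/7)) + 1*(1)*conj(exp(-4*I*pi/7))]
      = (1/7)[(1) + (exp(-4*I*pi/7)) + (exp(6*I*pi/7)) + (exp(2*I*pi/7)) + (exp(-2*I*pi/7)) + (exp(-6*I*pi/7)) + (exp(4*I*pi/7))] = 0/7 = 0
  <chi_0*chi_0, chi_3> = (1/7)[1*(1)*conj(1) + 1*(1)*conj(exp(6*I*pi/7)) + 1*(1)*conj(exp(-2*I*pi/7)) + 1*(1)*conj(exp(4*I*pi/7)) + 1*(1)*conj(exp(-4*I*pi/7)) + 1*(1)*conj(exp(2*I*pi/7)) + 1*(1)*conj(exp(-6*I*pi/7))]
      = (1/7)[(1) + (exp(-6*I*pi/7)) + (exp(2*I*pi/7)) + (exp(-4*I*pi/7)) + (exp(4*I*pi/7)) + (exp(-2*I*pi/7)) + (exp(6*I*pi/7))] = 0/7 = 0
  <chi_0*chi_0, chi_4> = (1/7)[1*(1)*conj(1) + 1*(1)*conj(exp(-6*I*pi/7)) + 1*(1)*conj(exp(2*I*pi/7)) + 1*(1)*conj(exp(-4*I*pi/7)) + 1*(1)*conj(exp(4*I*pi/7)) + 1*(1)*conj(exp(-2*I*pi/7)) + 1*(1)*conj(exp(6*I*pi/7))]
      = (1/7)[(1) + (exp(6*I*pi/7)) + (exp(-2*I*pi/7)) + (exp(4*I*pi/7)) + (exp(-4*I*pi/7)) + (exp(2*I*pi/7)) + (exp(-6*I*pi/7))] = 0/7 = 0
  <chi_0*chi_0, chi_5> = (1/7)[1*(1)*conj(1) + 1*(1)*conj(exp(-4*I*pi/7)) + 1*(1)*conj(exp(6*I*pi/7)) + 1*(1)*conj(exp(2*I*pi/7)) + 1*(1)*conj(exp(-2*I*pi/7)) + 1*(1)*conj(exp(-6*I*pi/7)) + 1*(1)*conj(exp(4*I*pi/7))]
      = (1/7)[(1) + (exp(4*I*pi/7)) + (exp(-6*I*pi/7)) + (exp(-2*I*pi/7)) + (exp(2*I*pi/7)) + (exp(6*I*pi/7)) + (exp(-4*I*pi/7))] = 0/7 = 0
  <chi_0*chi_0, chi_6> = (1/7)[1*(1)*conj(1) + 1*(1)*conj(exp(-2*I*pi/7)) + 1*(1)*conj(exp(-4*I*pi/7)) + 1*(1)*conj(exp(-6*I*pi/7)) + 1*(1)*conj(exp(6*I*pi/7)) + 1*(1)*conj(exp(4*I*pi/7)) + 1*(1)*conj(exp(2*I*pi/7))]
      = (1/7)[(1) + (exp(2*I*pi/7)) + (exp(4*I*pi/7)) + (exp(6*I*pi/7)) + (exp(-6*I*pi/7)) + (exp(-4*I*pi/7)) + (exp(-2*I*pi/7))] = 0/7 = 0
(Exp terms are combined using exp(i*s)*conj(exp(i*t)) = exp(i*(s-t)), and sums of them are collapsed using the identity that for every m > 1 the m distinct m-th roots of unity sum to 0, e.g. 1 + exp(2*I*pi/3) + exp(-2*I*pi/3) = 0.)
Hence the multiplicities are chi_0: 1. Dimension check: dim(chi_0)*dim(chi_0) = 1*1 = 1 and sum (mult * dim) = 1*1 = 1.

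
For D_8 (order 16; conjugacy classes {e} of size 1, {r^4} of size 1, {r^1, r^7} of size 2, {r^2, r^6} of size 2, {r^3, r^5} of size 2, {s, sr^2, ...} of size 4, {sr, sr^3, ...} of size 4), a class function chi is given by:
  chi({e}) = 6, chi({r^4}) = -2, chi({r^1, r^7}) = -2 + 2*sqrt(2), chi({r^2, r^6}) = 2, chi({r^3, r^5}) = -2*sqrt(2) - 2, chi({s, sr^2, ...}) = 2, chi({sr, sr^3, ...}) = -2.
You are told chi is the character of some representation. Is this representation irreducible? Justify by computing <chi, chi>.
Not irreducible (reducible): <chi, chi> = 8 > 1.

Justification: <chi, chi> = (1/|G|) sum_C |C| * |chi(C)|^2 = (1/16)[1*|6|^2 + 1*|-2|^2 + 2*|-2 + 2*sqrt(2)|^2 + 2*|2|^2 + 2*|-2*sqrt(2) - 2|^2 + 4*|2|^2 + 4*|-2|^2]
  = (1/16)[(36) + (4) + (24 - 16*sqrt(2)) + (8) + (16*sqrt(2) + 24) + (16) + (16)] = 128/16 = 8.
A character is irreducible iff <chi, chi> = 1, so this representation is reducible.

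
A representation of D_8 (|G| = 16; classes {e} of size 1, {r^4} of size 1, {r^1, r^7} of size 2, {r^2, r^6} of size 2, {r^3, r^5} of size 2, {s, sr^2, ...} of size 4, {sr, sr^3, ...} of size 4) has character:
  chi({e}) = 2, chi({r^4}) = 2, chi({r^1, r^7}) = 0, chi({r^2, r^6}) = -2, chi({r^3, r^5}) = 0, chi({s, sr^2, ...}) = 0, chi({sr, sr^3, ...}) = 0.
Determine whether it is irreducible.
Irreducible: <chi, chi> = 1.

<chi, chi> = (1/|G|) sum_C |C| * |chi(C)|^2 = (1/16)[1*|2|^2 + 1*|2|^2 + 2*|0|^2 + 2*|-2|^2 + 2*|0|^2 + 4*|0|^2 + 4*|0|^2]
  = (1/16)[(4) + (4) + (0) + (8) + (0) + (0) + (0)] = 16/16 = 1.
A character is irreducible iff <chi, chi> = 1, so this representation is irreducible.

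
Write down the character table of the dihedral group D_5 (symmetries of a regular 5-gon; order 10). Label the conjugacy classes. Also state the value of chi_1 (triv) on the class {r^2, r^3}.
Conjugacy classes: {e} of size 1, {r^1, r^4} of size 2, {r^2, r^3} of size 2, {s, sr, ..., sr^4} of size 5.
Character table:
  irrep \ class              {e} (size 1)  {r^1, r^4} (size 2)  {r^2, r^3} (size 2)  {s, sr, ..., sr^4} (size 5)
  chi_1 (triv)               1             1                    1                    1                          
  chi_2 (sign: r->1, s->-1)  1             1                    1                    -1                         
  chi_3 (2d, j=1)            2             -1/2 + sqrt(5)/2     -sqrt(5)/2 - 1/2     0                          
  chi_4 (2d, j=2)            2             -sqrt(5)/2 - 1/2     -1/2 + sqrt(5)/2     0                          

Spot check: chi_1 (triv) on {r^2, r^3} = 1.

Explanation: D_5 has order 2*5 = 10 with 4 conjugacy classes, hence 4 irreducibles. Sum of squared dims 1 + 1 + 4 + 4 = 10 = |G|. Linear characters come from the abelianisation; the 2-dimensional irreps have character r^k -> 2*cos(2*pi*j*k/5), reflections -> 0.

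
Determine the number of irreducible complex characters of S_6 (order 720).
11

The number of irreducible complex representations of a finite group equals its number of conjugacy classes. Conjugacy classes in S_6 correspond to cycle types, i.e. partitions of 6; there are p(6) = 11 of them, so S_6 (order 720) has exactly 11 irreducible complex representations.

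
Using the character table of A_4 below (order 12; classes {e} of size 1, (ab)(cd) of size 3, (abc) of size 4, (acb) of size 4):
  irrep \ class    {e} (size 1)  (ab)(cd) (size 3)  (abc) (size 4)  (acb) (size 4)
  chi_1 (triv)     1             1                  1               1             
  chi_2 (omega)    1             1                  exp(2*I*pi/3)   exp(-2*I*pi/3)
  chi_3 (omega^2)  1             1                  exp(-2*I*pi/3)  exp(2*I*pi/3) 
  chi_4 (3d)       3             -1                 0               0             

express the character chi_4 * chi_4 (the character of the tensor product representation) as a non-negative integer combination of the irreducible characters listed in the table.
chi_4 tensor chi_4 = chi_1 + chi_2 + chi_3 + 2*chi_4 (all other irreducibles have multiplicity 0).

Argument: The character of a tensor product is the pointwise product (chi_4 * chi_4)(C) = chi_4(C) * chi_4(C):
  {e}: (3)*(3), (ab)(cd): (-1)*(-1), (abc): (0)*(0), (acb): (0)*(0)
so (chi_4 * chi_4) takes values
  {e} -> 9, (ab)(cd) -> 1, (abc) -> 0, (acb) -> 0.
Now take the inner product of this character with each irreducible chi from the table, <chi_4*chi_4, chi> = (1/12) sum_C |C| (chi_4*chi_4)(C) conj(chi(C)):
  <chi_4*chi_4, chi_1> = (1/12)[1*(9)*conj(1) + 3*(1)*conj(1) + 4*(0)*conj(1) + 4*(0)*conj(1)]
      = (1/12)[(9) + (3) + (0) + (0)] = 12/12 = 1
  <chi_4*chi_4, chi_2> = (1/12)[1*(9)*conj(1) + 3*(1)*conj(1) + 4*(0)*conj(exp(2*I*pi/3)) + 4*(0)*conj(exp(-2*I*pi/3))]
      = (1/12)[(9) + (3) + (0) + (0)] = 12/12 = 1
  <chi_4*chi_4, chi_3> = (1/12)[1*(9)*conj(1) + 3*(1)*conj(1) + 4*(0)*conj(exp(-2*I*pi/3)) + 4*(0)*conj(exp(2*I*pi/3))]
      = (1/12)[(9) + (3) + (0) + (0)] = 12/12 = 1
  <chi_4*chi_4, chi_4> = (1/12)[1*(9)*conj(3) + 3*(1)*conj(-1) + 4*(0)*conj(0) + 4*(0)*conj(0)]
      = (1/12)[(27) + (-3) + (0) + (0)] = 24/12 = 2
(Exp terms are combined using exp(i*s)*conj(exp(i*t)) = exp(i*(s-t)), and sums of them are collapsed using the identity that for every m > 1 the m distinct m-th roots of unity sum to 0, e.g. 1 + exp(2*I*pi/3) + exp(-2*I*pi/3) = 0.)
Hence the multiplicities are chi_1: 1, chi_2: 1, chi_3: 1, chi_4: 2. Dimension check: dim(chi_4)*dim(chi_4) = 3*3 = 9 and sum (mult * dim) = 1*1 + 1*1 + 1*1 + 2*3 = 9.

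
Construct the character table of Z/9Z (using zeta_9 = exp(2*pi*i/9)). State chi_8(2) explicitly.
Character table of Z/9Z (irreps indexed chi_0,...,chi_8 with chi_k(m) = zeta_9^(k*m), zeta_9 = exp(2*pi*i/9)):
  irrep \ class  {0} (size 1)  {1} (size 1)    {2} (size 1)    {3} (size 1)    {4} (size 1)    {5} (size 1)    {6} (size 1)    {7} (size 1)    {8} (size 1)  
  chi_0          1             1               1               1               1               1               1               1               1             
  chi_1          1             exp(2*I*pi/9)   exp(4*I*pi/9)   exp(2*I*pi/3)   exp(8*I*pi/9)   exp(-8*I*pi/9)  exp(-2*I*pi/3)  exp(-4*I*pi/9)  exp(-2*I*pi/9)
  chi_2          1             exp(4*I*pi/9)   exp(8*I*pi/9)   exp(-2*I*pi/3)  exp(-2*I*pi/9)  exp(2*I*pi/9)   exp(2*I*pi/3)   exp(-8*I*pi/9)  exp(-4*I*pi/9)
  chi_3          1             exp(2*I*pi/3)   exp(-2*I*pi/3)  1               exp(2*I*pi/3)   exp(-2*I*pi/3)  1               exp(2*I*pi/3)   exp(-2*I*pi/3)
  chi_4          1             exp(8*I*pi/9)   exp(-2*I*pi/9)  exp(2*I*pi/3)   exp(-4*I*pi/9)  exp(4*I*pi/9)   exp(-2*I*pi/3)  exp(2*I*pi/9)   exp(-8*I*pi/9)
  chi_5          1             exp(-8*I*pi/9)  exp(2*I*pi/9)   exp(-2*I*pi/3)  exp(4*I*pi/9)   exp(-4*I*pi/9)  exp(2*I*pi/3)   exp(-2*I*pi/9)  exp(8*I*pi/9) 
  chi_6          1             exp(-2*I*pi/3)  exp(2*I*pi/3)   1               exp(-2*I*pi/3)  exp(2*I*pi/3)   1               exp(-2*I*pi/3)  exp(2*I*pi/3) 
  chi_7          1             exp(-4*I*pi/9)  exp(-8*I*pi/9)  exp(2*I*pi/3)   exp(2*I*pi/9)   exp(-2*I*pi/9)  exp(-2*I*pi/3)  exp(8*I*pi/9)   exp(4*I*pi/9) 
  chi_8          1             exp(-2*I*pi/9)  exp(-4*I*pi/9)  exp(-2*I*pi/3)  exp(-8*I*pi/9)  exp(8*I*pi/9)   exp(2*I*pi/3)   exp(4*I*pi/9)   exp(2*I*pi/9) 

Spot check: chi_8(2) = zeta_9^(8*2) = zeta_9^16 = exp(-4*I*pi/9).

Details: Z/9Z is abelian, so all 9 irreducible complex representations are 1-dimensional. They are given by chi_k(m) = zeta_9^(k*m) for k = 0,...,8. Row orthogonality: sum_m chi_k(m) conj(chi_l(m)) = 9 * [k = l].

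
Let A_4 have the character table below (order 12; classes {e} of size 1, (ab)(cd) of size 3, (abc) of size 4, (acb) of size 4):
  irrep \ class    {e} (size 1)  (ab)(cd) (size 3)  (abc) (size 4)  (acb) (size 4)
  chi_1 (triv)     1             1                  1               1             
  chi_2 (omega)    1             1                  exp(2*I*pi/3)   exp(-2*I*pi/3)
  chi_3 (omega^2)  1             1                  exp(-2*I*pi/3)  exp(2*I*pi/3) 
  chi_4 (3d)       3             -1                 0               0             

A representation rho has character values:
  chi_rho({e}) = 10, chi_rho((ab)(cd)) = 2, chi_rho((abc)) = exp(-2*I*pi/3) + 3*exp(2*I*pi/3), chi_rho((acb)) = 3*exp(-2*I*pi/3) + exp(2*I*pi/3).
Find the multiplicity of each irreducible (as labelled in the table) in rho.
Multiplicities: chi_1: 0, chi_2: 3, chi_3: 1, chi_4: 2.

Working: Use <chi_rho, chi> = (1/|G|) sum_C |C| * chi_rho(C) * conj(chi(C)) with |G| = 12 for each irreducible chi in the table:
  <chi_rho, chi_1> = (1/12)[1*(10)*conj(1) + 3*(2)*conj(1) + 4*(exp(-2*I*pi/3) + 3*exp(2*I*pi/3))*conj(1) + 4*(3*exp(-2*I*pi/3) + exp(2*I*pi/3))*conj(1)]
      = (1/12)[(10) + (6) + (4*exp(-2*I*pi/3) + 12*exp(2*I*pi/3)) + (12*exp(-2*I*pi/3) + 4*exp(2*I*pi/3))] = 0/12 = 0
  <chi_rho, chi_2> = (1/12)[1*(10)*conj(1) + 3*(2)*conj(1) + 4*(exp(-2*I*pi/3) + 3*exp(2*I*pi/3))*conj(exp(2*I*pi/3)) + 4*(3*exp(-2*I*pi/3) + exp(2*I*pi/3))*conj(exp(-2*I*pi/3))]
      = (1/12)[(10) + (6) + (12 + 4*exp(2*I*pi/3)) + (12 + 4*exp(-2*I*pi/3))] = 36/12 = 3
  <chi_rho, chi_3> = (1/12)[1*(10)*conj(1) + 3*(2)*conj(1) + 4*(exp(-2*I*pi/3) + 3*exp(2*I*pi/3))*conj(exp(-2*I*pi/3)) + 4*(3*exp(-2*I*pi/3) + exp(2*I*pi/3))*conj(exp(2*I*pi/3))]
      = (1/12)[(10) + (6) + (4 + 12*exp(-2*I*pi/3)) + (4 + 12*exp(2*I*pi/3))] = 12/12 = 1
  <chi_rho, chi_4> = (1/12)[1*(10)*conj(3) + 3*(2)*conj(-1) + 4*(exp(-2*I*pi/3) + 3*exp(2*I*pi/3))*conj(0) + 4*(3*exp(-2*I*pi/3) + exp(2*I*pi/3))*conj(0)]
      = (1/12)[(30) + (-6) + (0) + (0)] = 24/12 = 2
(Exp terms are combined using exp(i*s)*conj(exp(i*t)) = exp(i*(s-t)), and sums of them are collapsed using the identity that for every m > 1 the m distinct m-th roots of unity sum to 0, e.g. 1 + exp(2*I*pi/3) + exp(-2*I*pi/3) = 0.)
Dimension check: dim(rho) = sum (mult * dim) = 0*1 + 3*1 + 1*1 + 2*3 = 10 = chi_rho(e) = 10.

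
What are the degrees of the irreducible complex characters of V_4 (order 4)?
Dimensions: 1, 1, 1, 1

There are 4 irreducibles (= number of conjugacy classes). Their dimensions d_i satisfy sum d_i^2 = |G| = 4: 1 + 1 + 1 + 1 = 4.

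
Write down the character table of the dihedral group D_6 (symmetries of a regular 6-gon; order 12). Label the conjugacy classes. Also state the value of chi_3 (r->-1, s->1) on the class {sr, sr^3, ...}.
Conjugacy classes: {e} of size 1, {r^3} of size 1, {r^1, r^5} of size 2, {r^2, r^4} of size 2, {s, sr^2, ...} of size 3, {sr, sr^3, ...} of size 3.
Character table:
  irrep \ class              {e} (size 1)  {r^3} (size 1)  {r^1, r^5} (size 2)  {r^2, r^4} (size 2)  {s, sr^2, ...} (size 3)  {sr, sr^3, ...} (size 3)
  chi_1 (triv)               1             1               1                    1                    1                        1                       
  chi_2 (sign: r->1, s->-1)  1             1               1                    1                    -1                       -1                      
  chi_3 (r->-1, s->1)        1             -1              -1                   1                    1                        -1                      
  chi_4 (r->-1, s->-1)       1             -1              -1                   1                    -1                       1                       
  chi_5 (2d, j=1)            2             -2              1                    -1                   0                        0                       
  chi_6 (2d, j=2)            2             2               -1                   -1                   0                        0                       

Spot check: chi_3 (r->-1, s->1) on {sr, sr^3, ...} = -1.

Why: D_6 has order 2*6 = 12 with 6 conjugacy classes, hence 6 irreducibles. Sum of squared dims 1 + 1 + 1 + 1 + 4 + 4 = 12 = |G|. Linear characters come from the abelianisation; the 2-dimensional irreps have character r^k -> 2*cos(2*pi*j*k/6), reflections -> 0.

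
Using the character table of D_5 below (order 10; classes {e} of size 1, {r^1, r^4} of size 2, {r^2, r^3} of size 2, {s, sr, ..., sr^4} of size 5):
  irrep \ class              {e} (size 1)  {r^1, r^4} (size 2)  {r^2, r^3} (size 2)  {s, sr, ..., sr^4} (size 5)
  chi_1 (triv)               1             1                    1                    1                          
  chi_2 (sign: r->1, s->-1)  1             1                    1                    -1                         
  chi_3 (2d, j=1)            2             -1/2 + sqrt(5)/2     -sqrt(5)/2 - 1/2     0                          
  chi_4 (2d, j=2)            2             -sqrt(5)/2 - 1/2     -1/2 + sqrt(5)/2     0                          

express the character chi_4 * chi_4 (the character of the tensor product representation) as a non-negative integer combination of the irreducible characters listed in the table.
chi_4 tensor chi_4 = chi_1 + chi_2 + chi_3 (all other irreducibles have multiplicity 0).

Proof sketch: The character of a tensor product is the pointwise product (chi_4 * chi_4)(C) = chi_4(C) * chi_4(C):
  {e}: (2)*(2), {r^1, r^4}: (-sqrt(5)/2 - 1/2)*(-sqrt(5)/2 - 1/2), {r^2, r^3}: (-1/2 + sqrt(5)/2)*(-1/2 + sqrt(5)/2), {s, sr, ..., sr^4}: (0)*(0)
so (chi_4 * chi_4) takes values
  {e} -> 4, {r^1, r^4} -> sqrt(5)/2 + 3/2, {r^2, r^3} -> 3/2 - sqrt(5)/2, {s, sr, ..., sr^4} -> 0.
Now take the inner product of this character with each irreducible chi from the table, <chi_4*chi_4, chi> = (1/10) sum_C |C| (chi_4*chi_4)(C) conj(chi(C)):
  <chi_4*chi_4, chi_1> = (1/10)[1*(4)*conj(1) + 2*(sqrt(5)/2 + 3/2)*conj(1) + 2*(3/2 - sqrt(5)/2)*conj(1) + 5*(0)*conj(1)]
      = (1/10)[(4) + (sqrt(5) + 3) + (3 - sqrt(5)) + (0)] = 10/10 = 1
  <chi_4*chi_4, chi_2> = (1/10)[1*(4)*conj(1) + 2*(sqrt(5)/2 + 3/2)*conj(1) + 2*(3/2 - sqrt(5)/2)*conj(1) + 5*(0)*conj(-1)]
      = (1/10)[(4) + (sqrt(5) + 3) + (3 - sqrt(5)) + (0)] = 10/10 = 1
  <chi_4*chi_4, chi_3> = (1/10)[1*(4)*conj(2) + 2*(sqrt(5)/2 + 3/2)*conj(-1/2 + sqrt(5)/2) + 2*(3/2 - sqrt(5)/2)*conj(-sqrt(5)/2 - 1/2) + 5*(0)*conj(0)]
      = (1/10)[(8) + (1 + sqrt(5)) + (1 - sqrt(5)) + (0)] = 10/10 = 1
  <chi_4*chi_4, chi_4> = (1/10)[1*(4)*conj(2) + 2*(sqrt(5)/2 + 3/2)*conj(-sqrt(5)/2 - 1/2) + 2*(3/2 - sqrt(5)/2)*conj(-1/2 + sqrt(5)/2) + 5*(0)*conj(0)]
      = (1/10)[(8) + (-2*sqrt(5) - 4) + (-4 + 2*sqrt(5)) + (0)] = 0/10 = 0
Hence the multiplicities are chi_1: 1, chi_2: 1, chi_3: 1. Dimension check: dim(chi_4)*dim(chi_4) = 2*2 = 4 and sum (mult * dim) = 1*1 + 1*1 + 1*2 = 4.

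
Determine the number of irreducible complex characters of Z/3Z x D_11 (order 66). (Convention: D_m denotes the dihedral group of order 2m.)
21

Details: The number of irreducible complex representations of a finite group equals its number of conjugacy classes. For a direct product, #classes(G x H) = #classes(G) * #classes(H). Z/3Z has 3 classes (abelian), D_11 has 7 classes, so 3 * 7 = 21, so Z/3Z x D_11 (order 66) has exactly 21 irreducible complex representations.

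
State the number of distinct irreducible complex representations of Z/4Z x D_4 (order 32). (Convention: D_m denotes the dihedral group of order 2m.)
20

Argument: The number of irreducible complex representations of a finite group equals its number of conjugacy classes. For a direct product, #classes(G x H) = #classes(G) * #classes(H). Z/4Z has 4 classes (abelian), D_4 has 5 classes, so 4 * 5 = 20, so Z/4Z x D_4 (order 32) has exactly 20 irreducible complex representations.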